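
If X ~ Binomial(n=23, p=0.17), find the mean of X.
3.9100

We have X ~ Binomial(n=23, p=0.17).

For a Binomial distribution with n=23, p=0.17:
E[X] = 3.9100

This is the expected (average) value of X.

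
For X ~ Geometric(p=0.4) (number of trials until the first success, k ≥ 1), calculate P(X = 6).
0.031104

We have X ~ Geometric(p=0.4) (number of trials until the first success, k ≥ 1).

For a Geometric distribution, the PMF gives us the probability of each outcome.

Using the PMF formula:
P(X = 6) = 0.031104

Rounded to 4 decimal places: 0.0311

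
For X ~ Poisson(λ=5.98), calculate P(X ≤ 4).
0.287742

We have X ~ Poisson(λ=5.98).

The CDF gives us P(X ≤ k).

Using the CDF:
P(X ≤ 4) = 0.287742

This means there's approximately a 28.8% chance that X is at most 4.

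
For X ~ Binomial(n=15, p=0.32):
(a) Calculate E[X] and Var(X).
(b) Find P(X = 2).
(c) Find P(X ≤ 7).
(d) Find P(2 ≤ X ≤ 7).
(a) E[X] = 4.8000, Var(X) = 3.2640
(b) P(X = 2) = 0.071467
(c) P(X ≤ 7) = 0.928871
(d) P(2 ≤ X ≤ 7) = 0.904102

We have X ~ Binomial(n=15, p=0.32).

(a) Moments:
E[X] = 4.8000
Var(X) = 3.2640
σ = √Var(X) = 1.8067

(b) Point probability using PMF:
P(X = 2) = 0.071467

(c) Cumulative probability using CDF:
P(X ≤ 7) = F(7) = 0.928871

(d) Range probability:
P(2 ≤ X ≤ 7) = P(X ≤ 7) - P(X ≤ 1)
                   = F(7) - F(1)
                   = 0.928871 - 0.024769
                   = 0.904102

This means approximately 90.4% of outcomes fall in the interval [2, 7].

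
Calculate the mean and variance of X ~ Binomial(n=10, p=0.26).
E[X] = 2.6000, Var(X) = 1.9240

We have X ~ Binomial(n=10, p=0.26).

For a Binomial distribution with n=10, p=0.26:

Expected value:
E[X] = 2.6000

Variance:
Var(X) = 1.9240

Standard deviation:
σ = √Var(X) = 1.3871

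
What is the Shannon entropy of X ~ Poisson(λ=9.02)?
2.5088 nats

We have X ~ Poisson(λ=9.02).

The Shannon entropy measures the uncertainty or information content of the distribution.

For a Poisson distribution with λ=9.02:
H(X) = 2.5088 nats

(In bits, this would be 3.6194 bits.)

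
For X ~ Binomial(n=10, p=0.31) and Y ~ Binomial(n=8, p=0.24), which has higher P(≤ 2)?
Y has higher probability (P(Y ≤ 2) = 0.7033 > P(X ≤ 2) = 0.3566)

Compute P(≤ 2) for each distribution:

X ~ Binomial(n=10, p=0.31):
P(X ≤ 2) = 0.3566

Y ~ Binomial(n=8, p=0.24):
P(Y ≤ 2) = 0.7033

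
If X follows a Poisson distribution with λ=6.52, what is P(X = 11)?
0.033417

We have X ~ Poisson(λ=6.52).

For a Poisson distribution, the PMF gives us the probability of each outcome.

Using the PMF formula:
P(X = 11) = 0.033417

Rounded to 4 decimal places: 0.0334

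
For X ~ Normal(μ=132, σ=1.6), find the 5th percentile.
129.3682

We have X ~ Normal(μ=132, σ=1.6).

We want to find x such that P(X ≤ x) = 0.05.

This is the 5th percentile, which means 5% of values fall below this point.

Using the inverse CDF (quantile function):
x = F⁻¹(0.05) = 129.3682

Verification: P(X ≤ 129.3682) = 0.05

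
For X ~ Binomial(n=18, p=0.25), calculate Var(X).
3.3750

We have X ~ Binomial(n=18, p=0.25).

For a Binomial distribution with n=18, p=0.25:
Var(X) = 3.3750

The variance measures the spread of the distribution around the mean.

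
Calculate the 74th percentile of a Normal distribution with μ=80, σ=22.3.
94.3466

We have X ~ Normal(μ=80, σ=22.3).

We want to find x such that P(X ≤ x) = 0.74.

This is the 74th percentile, which means 74% of values fall below this point.

Using the inverse CDF (quantile function):
x = F⁻¹(0.74) = 94.3466

Verification: P(X ≤ 94.3466) = 0.74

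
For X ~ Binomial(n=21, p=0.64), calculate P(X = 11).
0.095155

We have X ~ Binomial(n=21, p=0.64).

For a Binomial distribution, the PMF gives us the probability of each outcome.

Using the PMF formula:
P(X = 11) = 0.095155

Rounded to 4 decimal places: 0.0952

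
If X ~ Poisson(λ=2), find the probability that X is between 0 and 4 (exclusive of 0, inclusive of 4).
0.812012

We have X ~ Poisson(λ=2).

To find P(0 < X ≤ 4), we use:
P(0 < X ≤ 4) = P(X ≤ 4) - P(X ≤ 0)
                 = F(4) - F(0)
                 = 0.947347 - 0.135335
                 = 0.812012

So there's approximately a 81.2% chance that X falls in this range.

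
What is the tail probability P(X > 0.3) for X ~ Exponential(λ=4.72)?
0.242683

We have X ~ Exponential(λ=4.72).

P(X > 0.3) = 1 - P(X ≤ 0.3)
                = 1 - F(0.3)
                = 1 - 0.757317
                = 0.242683

So there's approximately a 24.3% chance that X exceeds 0.3.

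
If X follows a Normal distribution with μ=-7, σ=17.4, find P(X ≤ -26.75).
0.128176

We have X ~ Normal(μ=-7, σ=17.4).

The CDF gives us P(X ≤ k).

Using the CDF:
P(X ≤ -26.75) = 0.128176

This means there's approximately a 12.8% chance that X is at most -26.75.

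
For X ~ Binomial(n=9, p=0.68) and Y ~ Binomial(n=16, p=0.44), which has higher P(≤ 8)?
X has higher probability (P(X ≤ 8) = 0.9689 > P(Y ≤ 8) = 0.7698)

Compute P(≤ 8) for each distribution:

X ~ Binomial(n=9, p=0.68):
P(X ≤ 8) = 0.9689

Y ~ Binomial(n=16, p=0.44):
P(Y ≤ 8) = 0.7698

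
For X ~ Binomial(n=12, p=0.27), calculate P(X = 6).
0.054174

We have X ~ Binomial(n=12, p=0.27).

For a Binomial distribution, the PMF gives us the probability of each outcome.

Using the PMF formula:
P(X = 6) = 0.054174

Rounded to 4 decimal places: 0.0542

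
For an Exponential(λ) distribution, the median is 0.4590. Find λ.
λ = 1.5101

For X ~ Exponential(λ), the CDF is F(x) = 1 - e^(-λx).
The median m satisfies F(m) = 0.5:
1 - e^(-λm) = 0.5
e^(-λm) = 0.5
λm = ln(2)
m = ln(2) / λ

Given m = 0.4590:
λ = ln(2) / 0.4590 = 0.693147 / 0.4590 = 1.5101

Verification: ln(2) / 1.5101 = 0.4590 ✓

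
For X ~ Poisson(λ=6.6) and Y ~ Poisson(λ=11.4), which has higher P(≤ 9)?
X has higher probability (P(X ≤ 9) = 0.8686 > P(Y ≤ 9) = 0.2987)

Compute P(≤ 9) for each distribution:

X ~ Poisson(λ=6.6):
P(X ≤ 9) = 0.8686

Y ~ Poisson(λ=11.4):
P(Y ≤ 9) = 0.2987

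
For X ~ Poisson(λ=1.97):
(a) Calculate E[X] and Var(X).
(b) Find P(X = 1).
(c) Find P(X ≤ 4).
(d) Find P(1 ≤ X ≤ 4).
(a) E[X] = 1.9700, Var(X) = 1.9700
(b) P(X = 1) = 0.274730
(c) P(X ≤ 4) = 0.950013
(d) P(1 ≤ X ≤ 4) = 0.810556

We have X ~ Poisson(λ=1.97).

(a) Moments:
E[X] = 1.9700
Var(X) = 1.9700
σ = √Var(X) = 1.4036

(b) Point probability using PMF:
P(X = 1) = 0.274730

(c) Cumulative probability using CDF:
P(X ≤ 4) = F(4) = 0.950013

(d) Range probability:
P(1 ≤ X ≤ 4) = P(X ≤ 4) - P(X ≤ 0)
                   = F(4) - F(0)
                   = 0.950013 - 0.139457
                   = 0.810556

This means approximately 81.1% of outcomes fall in the interval [1, 4].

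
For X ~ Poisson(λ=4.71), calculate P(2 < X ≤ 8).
0.797906

We have X ~ Poisson(λ=4.71).

To find P(2 < X ≤ 8), we use:
P(2 < X ≤ 8) = P(X ≤ 8) - P(X ≤ 2)
                 = F(8) - F(2)
                 = 0.949205 - 0.151299
                 = 0.797906

So there's approximately a 79.8% chance that X falls in this range.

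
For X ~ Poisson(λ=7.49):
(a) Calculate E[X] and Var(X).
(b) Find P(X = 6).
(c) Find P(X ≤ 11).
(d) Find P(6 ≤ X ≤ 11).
(a) E[X] = 7.4900, Var(X) = 7.4900
(b) P(X = 6) = 0.136991
(c) P(X ≤ 11) = 0.921343
(d) P(6 ≤ X ≤ 11) = 0.678811

We have X ~ Poisson(λ=7.49).

(a) Moments:
E[X] = 7.4900
Var(X) = 7.4900
σ = √Var(X) = 2.7368

(b) Point probability using PMF:
P(X = 6) = 0.136991

(c) Cumulative probability using CDF:
P(X ≤ 11) = F(11) = 0.921343

(d) Range probability:
P(6 ≤ X ≤ 11) = P(X ≤ 11) - P(X ≤ 5)
                   = F(11) - F(5)
                   = 0.921343 - 0.242532
                   = 0.678811

This means approximately 67.9% of outcomes fall in the interval [6, 11].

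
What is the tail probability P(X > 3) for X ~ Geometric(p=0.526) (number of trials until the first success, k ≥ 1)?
0.106496

We have X ~ Geometric(p=0.526) (number of trials until the first success, k ≥ 1).

P(X > 3) = 1 - P(X ≤ 3)
                = 1 - F(3)
                = 1 - 0.893504
                = 0.106496

So there's approximately a 10.6% chance that X exceeds 3.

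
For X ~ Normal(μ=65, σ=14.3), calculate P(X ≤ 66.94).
0.553957

We have X ~ Normal(μ=65, σ=14.3).

The CDF gives us P(X ≤ k).

Using the CDF:
P(X ≤ 66.94) = 0.553957

This means there's approximately a 55.4% chance that X is at most 66.94.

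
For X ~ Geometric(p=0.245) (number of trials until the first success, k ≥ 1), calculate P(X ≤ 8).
0.894421

We have X ~ Geometric(p=0.245) (number of trials until the first success, k ≥ 1).

The CDF gives us P(X ≤ k).

Using the CDF:
P(X ≤ 8) = 0.894421

This means there's approximately a 89.4% chance that X is at most 8.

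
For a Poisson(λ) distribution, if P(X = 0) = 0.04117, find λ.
λ = 3.1900

For a Poisson(λ) distribution, the PMF at 0 is:
P(X = 0) = λ^0 e^(-λ) / 0! = e^(-λ)

Given P(X = 0) = 0.04117:
e^(-λ) = 0.04117
-λ = ln(0.04117)
λ = -ln(0.04117) = 3.1900

Verification: e^(-3.1900) = 0.04117 ✓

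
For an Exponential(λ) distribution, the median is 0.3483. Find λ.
λ = 1.9901

For X ~ Exponential(λ), the CDF is F(x) = 1 - e^(-λx).
The median m satisfies F(m) = 0.5:
1 - e^(-λm) = 0.5
e^(-λm) = 0.5
λm = ln(2)
m = ln(2) / λ

Given m = 0.3483:
λ = ln(2) / 0.3483 = 0.693147 / 0.3483 = 1.9901

Verification: ln(2) / 1.9901 = 0.3483 ✓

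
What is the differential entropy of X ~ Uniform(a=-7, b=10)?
2.8332 nats

We have X ~ Uniform(a=-7, b=10).

The differential entropy measures the uncertainty or information content of the distribution.

For a Uniform distribution with a=-7, b=10:
h(X) = 2.8332 nats

(In bits, this would be 4.0875 bits.)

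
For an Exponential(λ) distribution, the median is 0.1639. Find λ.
λ = 4.2291

For X ~ Exponential(λ), the CDF is F(x) = 1 - e^(-λx).
The median m satisfies F(m) = 0.5:
1 - e^(-λm) = 0.5
e^(-λm) = 0.5
λm = ln(2)
m = ln(2) / λ

Given m = 0.1639:
λ = ln(2) / 0.1639 = 0.693147 / 0.1639 = 4.2291

Verification: ln(2) / 4.2291 = 0.1639 ✓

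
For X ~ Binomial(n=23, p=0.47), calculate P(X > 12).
0.239849

We have X ~ Binomial(n=23, p=0.47).

P(X > 12) = 1 - P(X ≤ 12)
                = 1 - F(12)
                = 1 - 0.760151
                = 0.239849

So there's approximately a 24.0% chance that X exceeds 12.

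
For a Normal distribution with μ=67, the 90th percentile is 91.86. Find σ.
σ = 19.3984

For X ~ Normal(μ, σ), the p-th percentile satisfies x = μ + z_p × σ,
where z_p = Φ⁻¹(p) is the standard normal quantile.

Step 1: z_{0.9} = Φ⁻¹(0.9) = 1.2816

Step 2: Solve for σ:
91.86 = 67 + 1.2816 × σ
σ = (91.86 - 67) / 1.2816
σ = 24.86 / 1.2816
σ = 19.3984

Verification: μ + z × σ = 67 + 1.2816 × 19.3984 = 91.86 ✓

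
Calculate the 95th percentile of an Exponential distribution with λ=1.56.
1.9203

We have X ~ Exponential(λ=1.56).

We want to find x such that P(X ≤ x) = 0.95.

This is the 95th percentile, which means 95% of values fall below this point.

Using the inverse CDF (quantile function):
x = F⁻¹(0.95) = 1.9203

Verification: P(X ≤ 1.9203) = 0.95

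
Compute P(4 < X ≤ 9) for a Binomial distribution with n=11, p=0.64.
0.888819

We have X ~ Binomial(n=11, p=0.64).

To find P(4 < X ≤ 9), we use:
P(4 < X ≤ 9) = P(X ≤ 9) - P(X ≤ 4)
                 = F(9) - F(4)
                 = 0.946966 - 0.058147
                 = 0.888819

So there's approximately a 88.9% chance that X falls in this range.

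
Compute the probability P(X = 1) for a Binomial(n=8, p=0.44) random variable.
0.060794

We have X ~ Binomial(n=8, p=0.44).

For a Binomial distribution, the PMF gives us the probability of each outcome.

Using the PMF formula:
P(X = 1) = 0.060794

Rounded to 4 decimal places: 0.0608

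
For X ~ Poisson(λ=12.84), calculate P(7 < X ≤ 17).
0.840343

We have X ~ Poisson(λ=12.84).

To find P(7 < X ≤ 17), we use:
P(7 < X ≤ 17) = P(X ≤ 17) - P(X ≤ 7)
                 = F(17) - F(7)
                 = 0.899044 - 0.058700
                 = 0.840343

So there's approximately a 84.0% chance that X falls in this range.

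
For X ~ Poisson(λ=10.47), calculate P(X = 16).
0.028279

We have X ~ Poisson(λ=10.47).

For a Poisson distribution, the PMF gives us the probability of each outcome.

Using the PMF formula:
P(X = 16) = 0.028279

Rounded to 4 decimal places: 0.0283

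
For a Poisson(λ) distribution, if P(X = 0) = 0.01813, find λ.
λ = 4.0102

For a Poisson(λ) distribution, the PMF at 0 is:
P(X = 0) = λ^0 e^(-λ) / 0! = e^(-λ)

Given P(X = 0) = 0.01813:
e^(-λ) = 0.01813
-λ = ln(0.01813)
λ = -ln(0.01813) = 4.0102

Verification: e^(-4.0102) = 0.01813 ✓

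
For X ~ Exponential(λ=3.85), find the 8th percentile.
0.0217

We have X ~ Exponential(λ=3.85).

We want to find x such that P(X ≤ x) = 0.08.

This is the 8th percentile, which means 8% of values fall below this point.

Using the inverse CDF (quantile function):
x = F⁻¹(0.08) = 0.0217

Verification: P(X ≤ 0.0217) = 0.08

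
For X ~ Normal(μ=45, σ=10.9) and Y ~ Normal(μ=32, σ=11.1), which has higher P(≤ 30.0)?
Y has higher probability (P(Y ≤ 30.0) = 0.4285 > P(X ≤ 30.0) = 0.0844)

Compute P(≤ 30.0) for each distribution:

X ~ Normal(μ=45, σ=10.9):
P(X ≤ 30.0) = 0.0844

Y ~ Normal(μ=32, σ=11.1):
P(Y ≤ 30.0) = 0.4285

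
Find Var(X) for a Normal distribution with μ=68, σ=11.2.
125.4400

We have X ~ Normal(μ=68, σ=11.2).

For a Normal distribution with μ=68, σ=11.2:
Var(X) = 125.4400

The variance measures the spread of the distribution around the mean.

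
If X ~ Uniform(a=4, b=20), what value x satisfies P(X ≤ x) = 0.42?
10.7200

We have X ~ Uniform(a=4, b=20).

We want to find x such that P(X ≤ x) = 0.42.

This is the 42nd percentile, which means 42% of values fall below this point.

Using the inverse CDF (quantile function):
x = F⁻¹(0.42) = 10.7200

Verification: P(X ≤ 10.7200) = 0.42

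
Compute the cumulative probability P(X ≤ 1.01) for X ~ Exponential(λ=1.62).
0.805281

We have X ~ Exponential(λ=1.62).

The CDF gives us P(X ≤ k).

Using the CDF:
P(X ≤ 1.01) = 0.805281

This means there's approximately a 80.5% chance that X is at most 1.01.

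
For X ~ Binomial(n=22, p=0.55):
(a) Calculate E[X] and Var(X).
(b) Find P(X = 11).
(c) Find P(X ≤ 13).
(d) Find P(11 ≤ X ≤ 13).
(a) E[X] = 12.1000, Var(X) = 5.4450
(b) P(X = 11) = 0.150585
(c) P(X ≤ 13) = 0.723618
(d) P(11 ≤ X ≤ 13) = 0.477914

We have X ~ Binomial(n=22, p=0.55).

(a) Moments:
E[X] = 12.1000
Var(X) = 5.4450
σ = √Var(X) = 2.3335

(b) Point probability using PMF:
P(X = 11) = 0.150585

(c) Cumulative probability using CDF:
P(X ≤ 13) = F(13) = 0.723618

(d) Range probability:
P(11 ≤ X ≤ 13) = P(X ≤ 13) - P(X ≤ 10)
                   = F(13) - F(10)
                   = 0.723618 - 0.245704
                   = 0.477914

This means approximately 47.8% of outcomes fall in the interval [11, 13].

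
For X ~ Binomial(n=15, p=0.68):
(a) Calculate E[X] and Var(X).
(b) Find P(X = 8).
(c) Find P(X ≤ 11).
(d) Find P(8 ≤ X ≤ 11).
(a) E[X] = 10.2000, Var(X) = 3.2640
(b) P(X = 8) = 0.101081
(c) P(X ≤ 11) = 0.758028
(d) P(8 ≤ X ≤ 11) = 0.686898

We have X ~ Binomial(n=15, p=0.68).

(a) Moments:
E[X] = 10.2000
Var(X) = 3.2640
σ = √Var(X) = 1.8067

(b) Point probability using PMF:
P(X = 8) = 0.101081

(c) Cumulative probability using CDF:
P(X ≤ 11) = F(11) = 0.758028

(d) Range probability:
P(8 ≤ X ≤ 11) = P(X ≤ 11) - P(X ≤ 7)
                   = F(11) - F(7)
                   = 0.758028 - 0.071129
                   = 0.686898

This means approximately 68.7% of outcomes fall in the interval [8, 11].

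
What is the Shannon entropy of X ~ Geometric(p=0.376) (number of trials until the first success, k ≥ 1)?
1.7608 nats

We have X ~ Geometric(p=0.376) (number of trials until the first success, k ≥ 1).

The Shannon entropy measures the uncertainty or information content of the distribution.

For a Geometric distribution with p=0.376 (number of trials until the first success, k ≥ 1):
H(X) = 1.7608 nats

(In bits, this would be 2.5403 bits.)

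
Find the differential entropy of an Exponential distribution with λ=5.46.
-0.6974 nats

We have X ~ Exponential(λ=5.46).

The differential entropy measures the uncertainty or information content of the distribution.

For an Exponential distribution with λ=5.46:
h(X) = -0.6974 nats

(In bits, this would be -1.0062 bits.)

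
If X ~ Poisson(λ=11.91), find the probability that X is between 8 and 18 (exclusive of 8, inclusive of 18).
0.803818

We have X ~ Poisson(λ=11.91).

To find P(8 < X ≤ 18), we use:
P(8 < X ≤ 18) = P(X ≤ 18) - P(X ≤ 8)
                 = F(18) - F(8)
                 = 0.964832 - 0.161014
                 = 0.803818

So there's approximately a 80.4% chance that X falls in this range.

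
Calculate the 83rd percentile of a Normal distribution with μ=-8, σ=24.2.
15.0908

We have X ~ Normal(μ=-8, σ=24.2).

We want to find x such that P(X ≤ x) = 0.83.

This is the 83rd percentile, which means 83% of values fall below this point.

Using the inverse CDF (quantile function):
x = F⁻¹(0.83) = 15.0908

Verification: P(X ≤ 15.0908) = 0.83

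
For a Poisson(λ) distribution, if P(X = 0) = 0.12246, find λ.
λ = 2.1000

For a Poisson(λ) distribution, the PMF at 0 is:
P(X = 0) = λ^0 e^(-λ) / 0! = e^(-λ)

Given P(X = 0) = 0.12246:
e^(-λ) = 0.12246
-λ = ln(0.12246)
λ = -ln(0.12246) = 2.1000

Verification: e^(-2.1000) = 0.12246 ✓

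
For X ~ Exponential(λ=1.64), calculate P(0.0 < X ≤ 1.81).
0.948615

We have X ~ Exponential(λ=1.64).

To find P(0.0 < X ≤ 1.81), we use:
P(0.0 < X ≤ 1.81) = P(X ≤ 1.81) - P(X ≤ 0.0)
                 = F(1.81) - F(0.0)
                 = 0.948615 - 0.000000
                 = 0.948615

So there's approximately a 94.9% chance that X falls in this range.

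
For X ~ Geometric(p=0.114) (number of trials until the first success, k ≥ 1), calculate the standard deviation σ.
8.2568

We have X ~ Geometric(p=0.114) (number of trials until the first success, k ≥ 1).

For a Geometric distribution with p=0.114 (number of trials until the first success, k ≥ 1):
σ = √Var(X) = 8.2568

The standard deviation is the square root of the variance.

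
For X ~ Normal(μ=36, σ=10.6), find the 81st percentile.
45.3057

We have X ~ Normal(μ=36, σ=10.6).

We want to find x such that P(X ≤ x) = 0.81.

This is the 81st percentile, which means 81% of values fall below this point.

Using the inverse CDF (quantile function):
x = F⁻¹(0.81) = 45.3057

Verification: P(X ≤ 45.3057) = 0.81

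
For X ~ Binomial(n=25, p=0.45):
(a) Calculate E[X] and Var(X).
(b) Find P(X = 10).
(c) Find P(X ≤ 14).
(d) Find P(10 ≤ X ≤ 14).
(a) E[X] = 11.2500, Var(X) = 6.1875
(b) P(X = 10) = 0.141889
(c) P(X ≤ 14) = 0.904017
(d) P(10 ≤ X ≤ 14) = 0.661646

We have X ~ Binomial(n=25, p=0.45).

(a) Moments:
E[X] = 11.2500
Var(X) = 6.1875
σ = √Var(X) = 2.4875

(b) Point probability using PMF:
P(X = 10) = 0.141889

(c) Cumulative probability using CDF:
P(X ≤ 14) = F(14) = 0.904017

(d) Range probability:
P(10 ≤ X ≤ 14) = P(X ≤ 14) - P(X ≤ 9)
                   = F(14) - F(9)
                   = 0.904017 - 0.242371
                   = 0.661646

This means approximately 66.2% of outcomes fall in the interval [10, 14].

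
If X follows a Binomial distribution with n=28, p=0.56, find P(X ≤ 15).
0.469705

We have X ~ Binomial(n=28, p=0.56).

The CDF gives us P(X ≤ k).

Using the CDF:
P(X ≤ 15) = 0.469705

This means there's approximately a 47.0% chance that X is at most 15.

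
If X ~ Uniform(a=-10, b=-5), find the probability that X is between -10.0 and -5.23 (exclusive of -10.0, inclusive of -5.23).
0.954000

We have X ~ Uniform(a=-10, b=-5).

To find P(-10.0 < X ≤ -5.23), we use:
P(-10.0 < X ≤ -5.23) = P(X ≤ -5.23) - P(X ≤ -10.0)
                 = F(-5.23) - F(-10.0)
                 = 0.954000 - 0.000000
                 = 0.954000

So there's approximately a 95.4% chance that X falls in this range.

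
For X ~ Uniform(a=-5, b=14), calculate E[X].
4.5000

We have X ~ Uniform(a=-5, b=14).

For a Uniform distribution with a=-5, b=14:
E[X] = 4.5000

This is the expected (average) value of X.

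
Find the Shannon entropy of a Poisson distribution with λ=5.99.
2.2984 nats

We have X ~ Poisson(λ=5.99).

The Shannon entropy measures the uncertainty or information content of the distribution.

For a Poisson distribution with λ=5.99:
H(X) = 2.2984 nats

(In bits, this would be 3.3159 bits.)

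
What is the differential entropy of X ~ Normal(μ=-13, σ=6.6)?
3.3060 nats

We have X ~ Normal(μ=-13, σ=6.6).

The differential entropy measures the uncertainty or information content of the distribution.

For a Normal distribution with μ=-13, σ=6.6:
h(X) = 3.3060 nats

(In bits, this would be 4.7696 bits.)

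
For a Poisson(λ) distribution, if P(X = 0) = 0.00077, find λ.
λ = 7.1691

For a Poisson(λ) distribution, the PMF at 0 is:
P(X = 0) = λ^0 e^(-λ) / 0! = e^(-λ)

Given P(X = 0) = 0.00077:
e^(-λ) = 0.00077
-λ = ln(0.00077)
λ = -ln(0.00077) = 7.1691

Verification: e^(-7.1691) = 0.00077 ✓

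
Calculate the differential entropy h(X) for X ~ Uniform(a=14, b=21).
1.9459 nats

We have X ~ Uniform(a=14, b=21).

The differential entropy measures the uncertainty or information content of the distribution.

For a Uniform distribution with a=14, b=21:
h(X) = 1.9459 nats

(In bits, this would be 2.8074 bits.)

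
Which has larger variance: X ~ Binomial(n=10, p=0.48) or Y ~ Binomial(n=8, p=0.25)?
X has larger variance (2.4960 > 1.5000)

Compute the variance for each distribution:

X ~ Binomial(n=10, p=0.48):
Var(X) = 2.4960

Y ~ Binomial(n=8, p=0.25):
Var(Y) = 1.5000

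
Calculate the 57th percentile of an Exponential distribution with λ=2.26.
0.3734

We have X ~ Exponential(λ=2.26).

We want to find x such that P(X ≤ x) = 0.57.

This is the 57th percentile, which means 57% of values fall below this point.

Using the inverse CDF (quantile function):
x = F⁻¹(0.57) = 0.3734

Verification: P(X ≤ 0.3734) = 0.57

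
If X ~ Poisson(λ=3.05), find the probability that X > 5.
0.089043

We have X ~ Poisson(λ=3.05).

P(X > 5) = 1 - P(X ≤ 5)
                = 1 - F(5)
                = 1 - 0.910957
                = 0.089043

So there's approximately a 8.9% chance that X exceeds 5.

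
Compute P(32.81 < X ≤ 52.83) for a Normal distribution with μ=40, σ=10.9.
0.625670

We have X ~ Normal(μ=40, σ=10.9).

To find P(32.81 < X ≤ 52.83), we use:
P(32.81 < X ≤ 52.83) = P(X ≤ 52.83) - P(X ≤ 32.81)
                 = F(52.83) - F(32.81)
                 = 0.880415 - 0.254745
                 = 0.625670

So there's approximately a 62.6% chance that X falls in this range.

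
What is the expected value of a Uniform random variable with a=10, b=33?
21.5000

We have X ~ Uniform(a=10, b=33).

For a Uniform distribution with a=10, b=33:
E[X] = 21.5000

This is the expected (average) value of X.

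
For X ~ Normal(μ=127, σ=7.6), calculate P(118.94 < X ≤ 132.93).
0.637929

We have X ~ Normal(μ=127, σ=7.6).

To find P(118.94 < X ≤ 132.93), we use:
P(118.94 < X ≤ 132.93) = P(X ≤ 132.93) - P(X ≤ 118.94)
                 = F(132.93) - F(118.94)
                 = 0.782382 - 0.144453
                 = 0.637929

So there's approximately a 63.8% chance that X falls in this range.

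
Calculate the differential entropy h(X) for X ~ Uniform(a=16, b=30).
2.6391 nats

We have X ~ Uniform(a=16, b=30).

The differential entropy measures the uncertainty or information content of the distribution.

For a Uniform distribution with a=16, b=30:
h(X) = 2.6391 nats

(In bits, this would be 3.8074 bits.)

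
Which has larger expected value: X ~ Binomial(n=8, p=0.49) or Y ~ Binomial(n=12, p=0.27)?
X has larger mean (3.9200 > 3.2400)

Compute the expected value for each distribution:

X ~ Binomial(n=8, p=0.49):
E[X] = 3.9200

Y ~ Binomial(n=12, p=0.27):
E[Y] = 3.2400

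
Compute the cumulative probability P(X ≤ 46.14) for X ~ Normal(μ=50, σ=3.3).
0.121061

We have X ~ Normal(μ=50, σ=3.3).

The CDF gives us P(X ≤ k).

Using the CDF:
P(X ≤ 46.14) = 0.121061

This means there's approximately a 12.1% chance that X is at most 46.14.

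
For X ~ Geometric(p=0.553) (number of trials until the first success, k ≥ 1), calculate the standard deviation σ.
1.2090

We have X ~ Geometric(p=0.553) (number of trials until the first success, k ≥ 1).

For a Geometric distribution with p=0.553 (number of trials until the first success, k ≥ 1):
σ = √Var(X) = 1.2090

The standard deviation is the square root of the variance.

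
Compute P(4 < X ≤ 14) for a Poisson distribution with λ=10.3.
0.875916

We have X ~ Poisson(λ=10.3).

To find P(4 < X ≤ 14), we use:
P(4 < X ≤ 14) = P(X ≤ 14) - P(X ≤ 4)
                 = F(14) - F(4)
                 = 0.899978 - 0.024062
                 = 0.875916

So there's approximately a 87.6% chance that X falls in this range.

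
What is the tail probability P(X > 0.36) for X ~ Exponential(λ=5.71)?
0.128016

We have X ~ Exponential(λ=5.71).

P(X > 0.36) = 1 - P(X ≤ 0.36)
                = 1 - F(0.36)
                = 1 - 0.871984
                = 0.128016

So there's approximately a 12.8% chance that X exceeds 0.36.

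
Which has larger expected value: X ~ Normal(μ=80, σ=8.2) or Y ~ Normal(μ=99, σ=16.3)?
Y has larger mean (99.0000 > 80.0000)

Compute the expected value for each distribution:

X ~ Normal(μ=80, σ=8.2):
E[X] = 80.0000

Y ~ Normal(μ=99, σ=16.3):
E[Y] = 99.0000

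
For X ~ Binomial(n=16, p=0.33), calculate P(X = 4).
0.176614

We have X ~ Binomial(n=16, p=0.33).

For a Binomial distribution, the PMF gives us the probability of each outcome.

Using the PMF formula:
P(X = 4) = 0.176614

Rounded to 4 decimal places: 0.1766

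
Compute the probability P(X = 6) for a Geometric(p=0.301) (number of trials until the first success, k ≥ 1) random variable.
0.050229

We have X ~ Geometric(p=0.301) (number of trials until the first success, k ≥ 1).

For a Geometric distribution, the PMF gives us the probability of each outcome.

Using the PMF formula:
P(X = 6) = 0.050229

Rounded to 4 decimal places: 0.0502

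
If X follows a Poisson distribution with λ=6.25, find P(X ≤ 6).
0.566215

We have X ~ Poisson(λ=6.25).

The CDF gives us P(X ≤ k).

Using the CDF:
P(X ≤ 6) = 0.566215

This means there's approximately a 56.6% chance that X is at most 6.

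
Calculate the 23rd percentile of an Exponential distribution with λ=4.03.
0.0649

We have X ~ Exponential(λ=4.03).

We want to find x such that P(X ≤ x) = 0.23.

This is the 23rd percentile, which means 23% of values fall below this point.

Using the inverse CDF (quantile function):
x = F⁻¹(0.23) = 0.0649

Verification: P(X ≤ 0.0649) = 0.23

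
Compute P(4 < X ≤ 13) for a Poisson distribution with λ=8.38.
0.873334

We have X ~ Poisson(λ=8.38).

To find P(4 < X ≤ 13), we use:
P(4 < X ≤ 13) = P(X ≤ 13) - P(X ≤ 4)
                 = F(13) - F(4)
                 = 0.953180 - 0.079846
                 = 0.873334

So there's approximately a 87.3% chance that X falls in this range.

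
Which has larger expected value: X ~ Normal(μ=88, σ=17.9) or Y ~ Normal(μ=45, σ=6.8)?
X has larger mean (88.0000 > 45.0000)

Compute the expected value for each distribution:

X ~ Normal(μ=88, σ=17.9):
E[X] = 88.0000

Y ~ Normal(μ=45, σ=6.8):
E[Y] = 45.0000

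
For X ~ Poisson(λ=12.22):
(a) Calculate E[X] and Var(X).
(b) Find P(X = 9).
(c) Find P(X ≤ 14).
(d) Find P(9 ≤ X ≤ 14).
(a) E[X] = 12.2200, Var(X) = 12.2200
(b) P(X = 9) = 0.082566
(c) P(X ≤ 14) = 0.751763
(d) P(9 ≤ X ≤ 14) = 0.610629

We have X ~ Poisson(λ=12.22).

(a) Moments:
E[X] = 12.2200
Var(X) = 12.2200
σ = √Var(X) = 3.4957

(b) Point probability using PMF:
P(X = 9) = 0.082566

(c) Cumulative probability using CDF:
P(X ≤ 14) = F(14) = 0.751763

(d) Range probability:
P(9 ≤ X ≤ 14) = P(X ≤ 14) - P(X ≤ 8)
                   = F(14) - F(8)
                   = 0.751763 - 0.141135
                   = 0.610629

This means approximately 61.1% of outcomes fall in the interval [9, 14].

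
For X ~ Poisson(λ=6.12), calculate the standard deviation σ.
2.4739

We have X ~ Poisson(λ=6.12).

For a Poisson distribution with λ=6.12:
σ = √Var(X) = 2.4739

The standard deviation is the square root of the variance.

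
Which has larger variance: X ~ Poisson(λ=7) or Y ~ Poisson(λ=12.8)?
Y has larger variance (12.8000 > 7.0000)

Compute the variance for each distribution:

X ~ Poisson(λ=7):
Var(X) = 7.0000

Y ~ Poisson(λ=12.8):
Var(Y) = 12.8000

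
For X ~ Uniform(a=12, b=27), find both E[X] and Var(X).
E[X] = 19.5000, Var(X) = 18.7500

We have X ~ Uniform(a=12, b=27).

For a Uniform distribution with a=12, b=27:

Expected value:
E[X] = 19.5000

Variance:
Var(X) = 18.7500

Standard deviation:
σ = √Var(X) = 4.3301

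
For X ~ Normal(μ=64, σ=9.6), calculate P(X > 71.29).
0.223814

We have X ~ Normal(μ=64, σ=9.6).

P(X > 71.29) = 1 - P(X ≤ 71.29)
                = 1 - F(71.29)
                = 1 - 0.776186
                = 0.223814

So there's approximately a 22.4% chance that X exceeds 71.29.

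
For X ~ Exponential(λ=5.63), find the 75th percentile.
0.2462

We have X ~ Exponential(λ=5.63).

We want to find x such that P(X ≤ x) = 0.75.

This is the 75th percentile, which means 75% of values fall below this point.

Using the inverse CDF (quantile function):
x = F⁻¹(0.75) = 0.2462

Verification: P(X ≤ 0.2462) = 0.75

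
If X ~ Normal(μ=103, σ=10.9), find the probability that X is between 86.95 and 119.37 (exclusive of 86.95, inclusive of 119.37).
0.862984

We have X ~ Normal(μ=103, σ=10.9).

To find P(86.95 < X ≤ 119.37), we use:
P(86.95 < X ≤ 119.37) = P(X ≤ 119.37) - P(X ≤ 86.95)
                 = F(119.37) - F(86.95)
                 = 0.933430 - 0.070446
                 = 0.862984

So there's approximately a 86.3% chance that X falls in this range.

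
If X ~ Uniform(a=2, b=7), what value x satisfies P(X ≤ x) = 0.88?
6.4000

We have X ~ Uniform(a=2, b=7).

We want to find x such that P(X ≤ x) = 0.88.

This is the 88th percentile, which means 88% of values fall below this point.

Using the inverse CDF (quantile function):
x = F⁻¹(0.88) = 6.4000

Verification: P(X ≤ 6.4000) = 0.88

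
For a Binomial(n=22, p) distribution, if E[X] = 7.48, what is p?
p = 0.34

For a Binomial(n, p) distribution:
E[X] = n × p

Given n = 22 and E[X] = 7.48:
7.48 = 22 × p
p = 7.48 / 22 = 0.34

Verification: Binomial(22, 0.34) has E[X] = 7.48 ✓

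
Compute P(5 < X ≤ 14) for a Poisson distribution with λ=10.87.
0.822794

We have X ~ Poisson(λ=10.87).

To find P(5 < X ≤ 14), we use:
P(5 < X ≤ 14) = P(X ≤ 14) - P(X ≤ 5)
                 = F(14) - F(5)
                 = 0.863333 - 0.040539
                 = 0.822794

So there's approximately a 82.3% chance that X falls in this range.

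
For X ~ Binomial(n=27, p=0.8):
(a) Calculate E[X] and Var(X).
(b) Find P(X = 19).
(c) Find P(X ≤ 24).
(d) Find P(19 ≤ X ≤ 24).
(a) E[X] = 21.6000, Var(X) = 4.3200
(b) P(X = 19) = 0.081906
(c) P(X ≤ 24) = 0.928220
(d) P(19 ≤ X ≤ 24) = 0.854567

We have X ~ Binomial(n=27, p=0.8).

(a) Moments:
E[X] = 21.6000
Var(X) = 4.3200
σ = √Var(X) = 2.0785

(b) Point probability using PMF:
P(X = 19) = 0.081906

(c) Cumulative probability using CDF:
P(X ≤ 24) = F(24) = 0.928220

(d) Range probability:
P(19 ≤ X ≤ 24) = P(X ≤ 24) - P(X ≤ 18)
                   = F(24) - F(18)
                   = 0.928220 - 0.073653
                   = 0.854567

This means approximately 85.5% of outcomes fall in the interval [19, 24].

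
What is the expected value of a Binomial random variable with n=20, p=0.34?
6.8000

We have X ~ Binomial(n=20, p=0.34).

For a Binomial distribution with n=20, p=0.34:
E[X] = 6.8000

This is the expected (average) value of X.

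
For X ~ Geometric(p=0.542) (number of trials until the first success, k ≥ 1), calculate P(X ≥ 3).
0.209764

We have X ~ Geometric(p=0.542) (number of trials until the first success, k ≥ 1).

For discrete distributions, P(X ≥ 3) = 1 - P(X ≤ 2).

P(X ≤ 2) = 0.790236
P(X ≥ 3) = 1 - 0.790236 = 0.209764

So there's approximately a 21.0% chance that X is at least 3.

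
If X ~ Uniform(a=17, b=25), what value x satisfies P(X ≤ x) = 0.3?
19.4000

We have X ~ Uniform(a=17, b=25).

We want to find x such that P(X ≤ x) = 0.3.

This is the 30th percentile, which means 30% of values fall below this point.

Using the inverse CDF (quantile function):
x = F⁻¹(0.3) = 19.4000

Verification: P(X ≤ 19.4000) = 0.3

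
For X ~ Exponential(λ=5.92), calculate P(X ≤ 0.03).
0.162723

We have X ~ Exponential(λ=5.92).

The CDF gives us P(X ≤ k).

Using the CDF:
P(X ≤ 0.03) = 0.162723

This means there's approximately a 16.3% chance that X is at most 0.03.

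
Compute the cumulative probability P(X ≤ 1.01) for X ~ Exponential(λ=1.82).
0.840896

We have X ~ Exponential(λ=1.82).

The CDF gives us P(X ≤ k).

Using the CDF:
P(X ≤ 1.01) = 0.840896

This means there's approximately a 84.1% chance that X is at most 1.01.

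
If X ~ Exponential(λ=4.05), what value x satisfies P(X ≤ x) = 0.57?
0.2084

We have X ~ Exponential(λ=4.05).

We want to find x such that P(X ≤ x) = 0.57.

This is the 57th percentile, which means 57% of values fall below this point.

Using the inverse CDF (quantile function):
x = F⁻¹(0.57) = 0.2084

Verification: P(X ≤ 0.2084) = 0.57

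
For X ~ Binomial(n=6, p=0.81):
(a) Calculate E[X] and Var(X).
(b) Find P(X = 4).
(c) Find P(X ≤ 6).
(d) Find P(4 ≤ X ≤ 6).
(a) E[X] = 4.8600, Var(X) = 0.9234
(b) P(X = 4) = 0.233098
(c) P(X ≤ 6) = 1.000000
(d) P(4 ≤ X ≤ 6) = 0.913021

We have X ~ Binomial(n=6, p=0.81).

(a) Moments:
E[X] = 4.8600
Var(X) = 0.9234
σ = √Var(X) = 0.9609

(b) Point probability using PMF:
P(X = 4) = 0.233098

(c) Cumulative probability using CDF:
P(X ≤ 6) = F(6) = 1.000000

(d) Range probability:
P(4 ≤ X ≤ 6) = P(X ≤ 6) - P(X ≤ 3)
                   = F(6) - F(3)
                   = 1.000000 - 0.086979
                   = 0.913021

This means approximately 91.3% of outcomes fall in the interval [4, 6].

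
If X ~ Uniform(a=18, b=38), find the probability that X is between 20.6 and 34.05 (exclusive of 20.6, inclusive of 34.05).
0.672500

We have X ~ Uniform(a=18, b=38).

To find P(20.6 < X ≤ 34.05), we use:
P(20.6 < X ≤ 34.05) = P(X ≤ 34.05) - P(X ≤ 20.6)
                 = F(34.05) - F(20.6)
                 = 0.802500 - 0.130000
                 = 0.672500

So there's approximately a 67.2% chance that X falls in this range.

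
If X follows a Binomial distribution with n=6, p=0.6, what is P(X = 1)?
0.036864

We have X ~ Binomial(n=6, p=0.6).

For a Binomial distribution, the PMF gives us the probability of each outcome.

Using the PMF formula:
P(X = 1) = 0.036864

Rounded to 4 decimal places: 0.0369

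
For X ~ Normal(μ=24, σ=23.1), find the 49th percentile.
23.4209

We have X ~ Normal(μ=24, σ=23.1).

We want to find x such that P(X ≤ x) = 0.49.

This is the 49th percentile, which means 49% of values fall below this point.

Using the inverse CDF (quantile function):
x = F⁻¹(0.49) = 23.4209

Verification: P(X ≤ 23.4209) = 0.49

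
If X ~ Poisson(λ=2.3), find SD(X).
1.5166

We have X ~ Poisson(λ=2.3).

For a Poisson distribution with λ=2.3:
σ = √Var(X) = 1.5166

The standard deviation is the square root of the variance.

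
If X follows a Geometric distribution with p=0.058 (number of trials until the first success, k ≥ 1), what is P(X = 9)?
0.035961

We have X ~ Geometric(p=0.058) (number of trials until the first success, k ≥ 1).

For a Geometric distribution, the PMF gives us the probability of each outcome.

Using the PMF formula:
P(X = 9) = 0.035961

Rounded to 4 decimal places: 0.0360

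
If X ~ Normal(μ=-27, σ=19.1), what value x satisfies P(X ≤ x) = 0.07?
-55.1876

We have X ~ Normal(μ=-27, σ=19.1).

We want to find x such that P(X ≤ x) = 0.07.

This is the 7th percentile, which means 7% of values fall below this point.

Using the inverse CDF (quantile function):
x = F⁻¹(0.07) = -55.1876

Verification: P(X ≤ -55.1876) = 0.07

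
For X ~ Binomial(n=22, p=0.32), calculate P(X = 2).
0.010570

We have X ~ Binomial(n=22, p=0.32).

For a Binomial distribution, the PMF gives us the probability of each outcome.

Using the PMF formula:
P(X = 2) = 0.010570

Rounded to 4 decimal places: 0.0106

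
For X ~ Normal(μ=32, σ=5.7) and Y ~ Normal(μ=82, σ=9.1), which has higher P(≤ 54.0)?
X has higher probability (P(X ≤ 54.0) = 0.9999 > P(Y ≤ 54.0) = 0.0010)

Compute P(≤ 54.0) for each distribution:

X ~ Normal(μ=32, σ=5.7):
P(X ≤ 54.0) = 0.9999

Y ~ Normal(μ=82, σ=9.1):
P(Y ≤ 54.0) = 0.0010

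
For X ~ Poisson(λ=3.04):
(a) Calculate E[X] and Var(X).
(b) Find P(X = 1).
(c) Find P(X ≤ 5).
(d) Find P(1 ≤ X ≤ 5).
(a) E[X] = 3.0400, Var(X) = 3.0400
(b) P(X = 1) = 0.145418
(c) P(X ≤ 5) = 0.911996
(d) P(1 ≤ X ≤ 5) = 0.864161

We have X ~ Poisson(λ=3.04).

(a) Moments:
E[X] = 3.0400
Var(X) = 3.0400
σ = √Var(X) = 1.7436

(b) Point probability using PMF:
P(X = 1) = 0.145418

(c) Cumulative probability using CDF:
P(X ≤ 5) = F(5) = 0.911996

(d) Range probability:
P(1 ≤ X ≤ 5) = P(X ≤ 5) - P(X ≤ 0)
                   = F(5) - F(0)
                   = 0.911996 - 0.047835
                   = 0.864161

This means approximately 86.4% of outcomes fall in the interval [1, 5].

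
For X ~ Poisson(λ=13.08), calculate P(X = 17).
0.056324

We have X ~ Poisson(λ=13.08).

For a Poisson distribution, the PMF gives us the probability of each outcome.

Using the PMF formula:
P(X = 17) = 0.056324

Rounded to 4 decimal places: 0.0563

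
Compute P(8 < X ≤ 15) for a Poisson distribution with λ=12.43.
0.682837

We have X ~ Poisson(λ=12.43).

To find P(8 < X ≤ 15), we use:
P(8 < X ≤ 15) = P(X ≤ 15) - P(X ≤ 8)
                 = F(15) - F(8)
                 = 0.811659 - 0.128821
                 = 0.682837

So there's approximately a 68.3% chance that X falls in this range.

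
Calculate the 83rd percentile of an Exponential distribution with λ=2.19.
0.8091

We have X ~ Exponential(λ=2.19).

We want to find x such that P(X ≤ x) = 0.83.

This is the 83rd percentile, which means 83% of values fall below this point.

Using the inverse CDF (quantile function):
x = F⁻¹(0.83) = 0.8091

Verification: P(X ≤ 0.8091) = 0.83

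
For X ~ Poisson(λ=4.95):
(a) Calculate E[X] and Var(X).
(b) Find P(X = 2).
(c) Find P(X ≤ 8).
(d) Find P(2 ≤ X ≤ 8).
(a) E[X] = 4.9500, Var(X) = 4.9500
(b) P(X = 2) = 0.086781
(c) P(X ≤ 8) = 0.935121
(d) P(2 ≤ X ≤ 8) = 0.892975

We have X ~ Poisson(λ=4.95).

(a) Moments:
E[X] = 4.9500
Var(X) = 4.9500
σ = √Var(X) = 2.2249

(b) Point probability using PMF:
P(X = 2) = 0.086781

(c) Cumulative probability using CDF:
P(X ≤ 8) = F(8) = 0.935121

(d) Range probability:
P(2 ≤ X ≤ 8) = P(X ≤ 8) - P(X ≤ 1)
                   = F(8) - F(1)
                   = 0.935121 - 0.042146
                   = 0.892975

This means approximately 89.3% of outcomes fall in the interval [2, 8].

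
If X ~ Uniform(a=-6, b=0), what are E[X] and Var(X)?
E[X] = -3.0000, Var(X) = 3.0000

We have X ~ Uniform(a=-6, b=0).

For a Uniform distribution with a=-6, b=0:

Expected value:
E[X] = -3.0000

Variance:
Var(X) = 3.0000

Standard deviation:
σ = √Var(X) = 1.7321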